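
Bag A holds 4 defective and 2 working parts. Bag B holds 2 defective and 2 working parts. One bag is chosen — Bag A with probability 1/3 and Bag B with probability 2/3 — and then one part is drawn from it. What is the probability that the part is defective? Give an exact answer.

From Bag A: P(defective) = 4/6.
From Bag B: P(defective) = 2/4.
Total probability = (1/3)(4/6) + (2/3)(2/4) = 5/9.

5/9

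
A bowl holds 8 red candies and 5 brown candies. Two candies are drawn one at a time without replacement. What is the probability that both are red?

P(all red) = 8/13 × 7/12 = 56/156 = 14/39.

14/39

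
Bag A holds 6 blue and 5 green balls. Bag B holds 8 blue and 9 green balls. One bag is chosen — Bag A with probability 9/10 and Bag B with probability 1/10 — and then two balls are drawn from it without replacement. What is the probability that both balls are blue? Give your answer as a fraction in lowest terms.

199/748

From Bag A: P(both blue) = (6/11)(5/10) = 3/11.
From Bag B: P(both blue) = (8/17)(7/16) = 7/34.
Total probability = (9/10)(3/11) + (1/10)(7/34) = 199/748.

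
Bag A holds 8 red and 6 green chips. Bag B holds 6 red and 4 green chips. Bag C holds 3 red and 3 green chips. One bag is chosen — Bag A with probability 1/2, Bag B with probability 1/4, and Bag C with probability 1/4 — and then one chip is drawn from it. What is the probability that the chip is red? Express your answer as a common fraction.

From Bag A: P(red) = 8/14.
From Bag B: P(red) = 6/10.
From Bag C: P(red) = 3/6.
Total probability = (1/2)(8/14) + (1/4)(6/10) + (1/4)(3/6) = 157/280.

157/280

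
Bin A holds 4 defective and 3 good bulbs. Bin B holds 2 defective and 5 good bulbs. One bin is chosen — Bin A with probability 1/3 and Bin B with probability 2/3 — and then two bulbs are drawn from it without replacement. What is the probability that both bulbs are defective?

From Bin A: P(both defective) = (4/7)(3/6) = 2/7.
From Bin B: P(both defective) = (2/7)(1/6) = 1/21.
Total probability = (1/3)(2/7) + (2/3)(1/21) = 8/63.

8/63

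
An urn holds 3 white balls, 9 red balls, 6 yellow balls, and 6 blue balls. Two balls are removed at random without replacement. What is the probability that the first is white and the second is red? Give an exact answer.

Chain rule:
P = 3/24 × 9/23 = 27/552 = 9/184.

9/184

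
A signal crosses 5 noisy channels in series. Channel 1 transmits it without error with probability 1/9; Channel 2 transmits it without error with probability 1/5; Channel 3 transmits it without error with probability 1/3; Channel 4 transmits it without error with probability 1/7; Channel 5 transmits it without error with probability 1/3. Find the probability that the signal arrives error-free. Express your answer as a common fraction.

1/2835

The events are sequential, so multiply the conditional probabilities:
P = 1/9 × 1/5 × 1/3 × 1/7 × 1/3 = 1/2835.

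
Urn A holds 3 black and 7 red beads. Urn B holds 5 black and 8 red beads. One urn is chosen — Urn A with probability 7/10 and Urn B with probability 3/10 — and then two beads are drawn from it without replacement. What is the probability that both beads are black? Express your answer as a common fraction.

From Urn A: P(both black) = (3/10)(2/9) = 1/15.
From Urn B: P(both black) = (5/13)(4/12) = 5/39.
Total probability = (7/10)(1/15) + (3/10)(5/39) = 83/975.

83/975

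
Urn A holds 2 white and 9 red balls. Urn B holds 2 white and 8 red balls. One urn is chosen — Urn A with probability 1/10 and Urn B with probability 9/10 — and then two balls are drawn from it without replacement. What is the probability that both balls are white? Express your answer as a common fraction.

From Urn A: P(both white) = (2/11)(1/10) = 1/55.
From Urn B: P(both white) = (2/10)(1/9) = 1/45.
Total probability = (1/10)(1/55) + (9/10)(1/45) = 6/275.

6/275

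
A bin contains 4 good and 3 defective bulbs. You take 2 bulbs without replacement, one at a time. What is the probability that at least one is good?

6/7

P(no good) = 3/7 × 2/6 = 6/42 = 1/7.
P(at least one) = 1 − 1/7 = 6/7.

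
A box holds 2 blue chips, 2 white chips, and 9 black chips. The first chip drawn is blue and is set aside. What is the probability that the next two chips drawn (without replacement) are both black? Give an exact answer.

6/11

After the first draw, 9 of the remaining 12 chips are black.
P = 9/12 × 8/11 = 72/132 = 6/11.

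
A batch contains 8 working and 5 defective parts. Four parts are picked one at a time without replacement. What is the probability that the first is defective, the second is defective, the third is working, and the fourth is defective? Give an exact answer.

Chain rule:
P = 5/13 × 4/12 × 8/11 × 3/10 = 480/17160 = 4/143.

4/143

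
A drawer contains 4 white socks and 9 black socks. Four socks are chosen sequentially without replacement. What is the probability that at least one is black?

714/715

P(no black) = 4/13 × 3/12 × 2/11 × 1/10 = 24/17160 = 1/715.
P(at least one) = 1 − 1/715 = 714/715.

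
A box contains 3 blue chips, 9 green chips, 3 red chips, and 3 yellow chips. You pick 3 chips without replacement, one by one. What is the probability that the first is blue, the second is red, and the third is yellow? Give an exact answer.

3/544

Multiply the probability of each draw given the previous ones:
P = 3/18 × 3/17 × 3/16 = 27/4896 = 3/544.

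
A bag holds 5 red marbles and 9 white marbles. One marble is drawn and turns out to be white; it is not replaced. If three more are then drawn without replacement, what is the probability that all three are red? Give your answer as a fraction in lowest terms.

5/143

With the first marble removed, 5 red remain out of 13.
P = 5/13 × 4/12 × 3/11 = 60/1716 = 5/143.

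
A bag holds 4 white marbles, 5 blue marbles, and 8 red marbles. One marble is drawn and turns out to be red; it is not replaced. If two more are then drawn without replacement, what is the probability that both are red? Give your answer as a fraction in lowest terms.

With the first marble removed, 7 red remain out of 16.
P = 7/16 × 6/15 = 42/240 = 7/40.

7/40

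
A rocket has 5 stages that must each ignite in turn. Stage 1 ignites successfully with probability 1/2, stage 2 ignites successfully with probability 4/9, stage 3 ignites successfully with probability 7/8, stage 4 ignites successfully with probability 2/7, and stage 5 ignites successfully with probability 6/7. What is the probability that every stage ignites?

1/21

Multiplying along the chain,
P = 1/2 × 4/9 × 7/8 × 2/7 × 6/7 = 336/7056 = 1/21.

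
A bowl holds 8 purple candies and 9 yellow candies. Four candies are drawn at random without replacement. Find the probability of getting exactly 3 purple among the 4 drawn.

One ordering (purple drawn first) has probability 8/17 × 7/16 × 6/15 × 9/14 = 3024/57120 = 9/170.
There are C(4,3) = 4 such orderings, each equally likely, so P = 4 × 9/170 = 18/85.

18/85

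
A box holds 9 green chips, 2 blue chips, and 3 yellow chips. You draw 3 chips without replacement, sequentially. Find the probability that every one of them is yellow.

P(every draw is yellow) = 3/14 × 2/13 × 1/12 = 6/2184 = 1/364.

1/364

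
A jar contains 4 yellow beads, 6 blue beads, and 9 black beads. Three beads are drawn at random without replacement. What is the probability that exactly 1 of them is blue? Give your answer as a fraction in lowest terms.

One ordering (blue drawn first) has probability 6/19 × 13/18 × 12/17 = 936/5814 = 52/323.
There are C(3,1) = 3 such orderings, each equally likely, so P = 3 × 52/323 = 156/323.

156/323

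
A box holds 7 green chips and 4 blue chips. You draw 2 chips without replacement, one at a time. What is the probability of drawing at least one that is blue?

P(no blue) = 7/11 × 6/10 = 42/110 = 21/55.
P(at least one) = 1 − 21/55 = 34/55.

34/55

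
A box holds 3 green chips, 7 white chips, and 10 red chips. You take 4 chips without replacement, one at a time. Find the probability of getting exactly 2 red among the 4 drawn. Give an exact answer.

135/323

One ordering (red drawn first) has probability 10/20 × 9/19 × 10/18 × 9/17 = 8100/116280 = 45/646.
There are C(4,2) = 6 such orderings, each equally likely, so P = 6 × 45/646 = 135/323.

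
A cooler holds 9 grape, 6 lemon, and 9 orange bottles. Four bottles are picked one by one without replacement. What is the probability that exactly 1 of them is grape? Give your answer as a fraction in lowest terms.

195/506

One ordering (grape drawn first) has probability 9/24 × 15/23 × 14/22 × 13/21 = 24570/255024 = 195/2024.
There are C(4,1) = 4 such orderings, each equally likely, so P = 4 × 195/2024 = 195/506.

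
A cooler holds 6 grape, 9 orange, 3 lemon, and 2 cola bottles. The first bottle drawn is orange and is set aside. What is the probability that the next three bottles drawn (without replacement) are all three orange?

After the first draw, 8 of the remaining 19 bottles are orange.
P = 8/19 × 7/18 × 6/17 = 336/5814 = 56/969.

56/969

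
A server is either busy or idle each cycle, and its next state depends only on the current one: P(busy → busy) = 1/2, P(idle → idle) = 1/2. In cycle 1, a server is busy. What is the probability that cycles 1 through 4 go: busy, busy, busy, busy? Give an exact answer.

Cycle 1 is given. For each transition, use the conditional probability from the current state:
P(busy | busy) = 1/2; P(busy | busy) = 1/2; P(busy | busy) = 1/2.
P = 1/2 × 1/2 × 1/2 = 1/8.

1/8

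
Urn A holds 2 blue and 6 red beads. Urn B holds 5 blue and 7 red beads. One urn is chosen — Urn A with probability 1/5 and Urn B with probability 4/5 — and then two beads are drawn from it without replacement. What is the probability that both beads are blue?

From Urn A: P(both blue) = (2/8)(1/7) = 1/28.
From Urn B: P(both blue) = (5/12)(4/11) = 5/33.
Total probability = (1/5)(1/28) + (4/5)(5/33) = 593/4620.

593/4620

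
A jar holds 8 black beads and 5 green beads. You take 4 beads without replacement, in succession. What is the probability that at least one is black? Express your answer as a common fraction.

142/143

P(no black) = 5/13 × 4/12 × 3/11 × 2/10 = 120/17160 = 1/143.
P(at least one) = 1 − 1/143 = 142/143.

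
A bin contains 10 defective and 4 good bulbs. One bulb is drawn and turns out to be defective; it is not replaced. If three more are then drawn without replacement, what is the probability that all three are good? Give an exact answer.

2/143

After the first draw, 4 of the remaining 13 bulbs are good.
P = 4/13 × 3/12 × 2/11 = 24/1716 = 2/143.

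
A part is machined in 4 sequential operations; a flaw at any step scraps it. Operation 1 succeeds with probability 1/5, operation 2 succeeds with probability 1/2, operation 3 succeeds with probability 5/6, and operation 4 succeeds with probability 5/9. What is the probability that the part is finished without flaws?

5/108

Each stage is reached only if all earlier stages succeed, so
P = 1/5 × 1/2 × 5/6 × 5/9 = 25/540 = 5/108.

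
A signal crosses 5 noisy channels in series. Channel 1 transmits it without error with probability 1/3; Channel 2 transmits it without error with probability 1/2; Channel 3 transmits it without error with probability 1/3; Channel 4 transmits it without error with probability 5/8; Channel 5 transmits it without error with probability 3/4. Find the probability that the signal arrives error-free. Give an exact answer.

5/192

Each stage is reached only if all earlier stages succeed, so
P = 1/3 × 1/2 × 1/3 × 5/8 × 3/4 = 15/576 = 5/192.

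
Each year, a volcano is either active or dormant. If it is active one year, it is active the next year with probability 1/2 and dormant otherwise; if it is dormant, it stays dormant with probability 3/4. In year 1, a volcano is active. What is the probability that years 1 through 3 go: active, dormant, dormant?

Year 1 is given. For each transition, use the conditional probability from the current state:
P(dormant | active) = 1/2; P(dormant | dormant) = 3/4.
P = 1/2 × 3/4 = 3/8.

3/8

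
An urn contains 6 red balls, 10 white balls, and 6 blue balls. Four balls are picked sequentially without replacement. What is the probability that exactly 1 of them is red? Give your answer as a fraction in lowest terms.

One ordering (red drawn first) has probability 6/22 × 16/21 × 15/20 × 14/19 = 20160/175560 = 24/209.
There are C(4,1) = 4 such orderings, each equally likely, so P = 4 × 24/209 = 96/209.

96/209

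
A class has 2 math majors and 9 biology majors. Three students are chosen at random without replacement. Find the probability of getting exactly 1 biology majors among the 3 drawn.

One ordering (a biology major drawn first) has probability 9/11 × 2/10 × 1/9 = 18/990 = 1/55.
There are C(3,1) = 3 such orderings, each equally likely, so P = 3 × 1/55 = 3/55.

3/55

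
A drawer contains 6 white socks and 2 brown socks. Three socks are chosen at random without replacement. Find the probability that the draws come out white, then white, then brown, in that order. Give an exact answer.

5/28

Chain rule:
P = 6/8 × 5/7 × 2/6 = 60/336 = 5/28.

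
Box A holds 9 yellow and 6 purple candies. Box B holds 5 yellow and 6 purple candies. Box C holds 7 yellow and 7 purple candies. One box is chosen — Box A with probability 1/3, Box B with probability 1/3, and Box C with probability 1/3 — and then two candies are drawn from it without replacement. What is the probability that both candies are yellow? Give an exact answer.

From Box A: P(both yellow) = (9/15)(8/14) = 12/35.
From Box B: P(both yellow) = (5/11)(4/10) = 2/11.
From Box C: P(both yellow) = (7/14)(6/13) = 3/13.
Total probability = (1/3)(12/35) + (1/3)(2/11) + (1/3)(3/13) = 3781/15015.

3781/15015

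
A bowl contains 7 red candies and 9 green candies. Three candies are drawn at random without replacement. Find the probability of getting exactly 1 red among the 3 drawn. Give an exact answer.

One ordering (red drawn first) has probability 7/16 × 9/15 × 8/14 = 504/3360 = 3/20.
There are C(3,1) = 3 such orderings, each equally likely, so P = 3 × 3/20 = 9/20.

9/20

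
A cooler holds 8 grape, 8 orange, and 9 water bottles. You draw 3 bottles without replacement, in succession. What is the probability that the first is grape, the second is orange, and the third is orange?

56/1725

Each draw changes the counts, so multiply the conditional probabilities along the sequence:
P = 8/25 × 8/24 × 7/23 = 448/13800 = 56/1725.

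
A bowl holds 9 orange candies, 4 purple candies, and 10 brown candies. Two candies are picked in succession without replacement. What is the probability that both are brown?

45/253

P = 10/23 × 9/22 = 90/506 = 45/253.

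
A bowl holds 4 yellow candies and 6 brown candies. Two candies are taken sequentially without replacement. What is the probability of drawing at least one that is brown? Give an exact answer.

13/15

P(no brown) = 4/10 × 3/9 = 12/90 = 2/15.
P(at least one) = 1 − 2/15 = 13/15.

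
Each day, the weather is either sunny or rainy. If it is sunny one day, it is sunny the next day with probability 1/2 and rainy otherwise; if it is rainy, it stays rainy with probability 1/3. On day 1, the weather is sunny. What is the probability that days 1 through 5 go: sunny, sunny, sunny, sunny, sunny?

1/16

Day 1 is given. For each transition, use the conditional probability from the current state:
P(sunny | sunny) = 1/2; P(sunny | sunny) = 1/2; P(sunny | sunny) = 1/2; P(sunny | sunny) = 1/2.
P = 1/2 × 1/2 × 1/2 × 1/2 = 1/16.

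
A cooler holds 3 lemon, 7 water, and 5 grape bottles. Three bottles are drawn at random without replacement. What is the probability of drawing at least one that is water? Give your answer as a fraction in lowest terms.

57/65

P(no water) = 8/15 × 7/14 × 6/13 = 336/2730 = 8/65.
P(at least one) = 1 − 8/65 = 57/65.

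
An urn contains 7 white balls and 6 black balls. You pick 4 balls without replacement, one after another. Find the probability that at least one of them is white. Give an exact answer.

P(no white) = 6/13 × 5/12 × 4/11 × 3/10 = 360/17160 = 3/143.
P(at least one) = 1 − 3/143 = 140/143.

140/143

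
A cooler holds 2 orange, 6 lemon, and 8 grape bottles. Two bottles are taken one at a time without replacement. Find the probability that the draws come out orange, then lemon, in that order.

1/20

Chain rule:
P = 2/16 × 6/15 = 12/240 = 1/20.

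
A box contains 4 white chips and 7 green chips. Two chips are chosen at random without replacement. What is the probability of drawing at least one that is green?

P(no green) = 4/11 × 3/10 = 12/110 = 6/55.
P(at least one) = 1 − 6/55 = 49/55.

49/55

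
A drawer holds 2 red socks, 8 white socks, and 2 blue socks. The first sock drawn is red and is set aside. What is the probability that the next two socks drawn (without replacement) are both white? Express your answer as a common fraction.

28/55

After the first draw, 8 of the remaining 11 socks are white.
P = 8/11 × 7/10 = 56/110 = 28/55.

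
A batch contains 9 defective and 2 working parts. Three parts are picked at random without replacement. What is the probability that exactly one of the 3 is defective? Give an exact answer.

3/55

One ordering (defective drawn first) has probability 9/11 × 2/10 × 1/9 = 18/990 = 1/55.
There are C(3,1) = 3 such orderings, each equally likely, so P = 3 × 1/55 = 3/55.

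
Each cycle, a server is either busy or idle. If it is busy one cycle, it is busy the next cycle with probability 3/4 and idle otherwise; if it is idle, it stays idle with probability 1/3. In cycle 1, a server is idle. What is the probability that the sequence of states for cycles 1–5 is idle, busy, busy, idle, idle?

1/24

Cycle 1 is given. For each transition, use the conditional probability from the current state:
P(busy | idle) = 2/3; P(busy | busy) = 3/4; P(idle | busy) = 1/4; P(idle | idle) = 1/3.
P = 2/3 × 3/4 × 1/4 × 1/3 = 6/144 = 1/24.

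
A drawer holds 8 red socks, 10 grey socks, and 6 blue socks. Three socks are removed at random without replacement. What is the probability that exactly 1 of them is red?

One ordering (red drawn first) has probability 8/24 × 16/23 × 15/22 = 1920/12144 = 40/253.
There are C(3,1) = 3 such orderings, each equally likely, so P = 3 × 40/253 = 120/253.

120/253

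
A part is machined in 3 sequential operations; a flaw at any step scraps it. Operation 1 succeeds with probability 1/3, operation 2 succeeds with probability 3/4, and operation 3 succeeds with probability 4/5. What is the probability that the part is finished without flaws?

Each stage is reached only if all earlier stages succeed, so
P = 1/3 × 3/4 × 4/5 = 12/60 = 1/5.

1/5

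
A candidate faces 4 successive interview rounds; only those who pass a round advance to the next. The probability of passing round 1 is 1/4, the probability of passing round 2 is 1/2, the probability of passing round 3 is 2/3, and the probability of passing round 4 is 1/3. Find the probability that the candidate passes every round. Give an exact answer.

The events are sequential, so multiply the conditional probabilities:
P = 1/4 × 1/2 × 2/3 × 1/3 = 2/72 = 1/36.

1/36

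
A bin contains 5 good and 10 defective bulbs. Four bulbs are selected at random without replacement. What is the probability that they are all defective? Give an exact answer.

P(all defective) = 10/15 × 9/14 × 8/13 × 7/12 = 5040/32760 = 2/13.

2/13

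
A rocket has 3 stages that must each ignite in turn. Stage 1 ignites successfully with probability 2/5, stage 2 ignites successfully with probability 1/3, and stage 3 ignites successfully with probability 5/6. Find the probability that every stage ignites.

1/9

Each stage is reached only if all earlier stages succeed, so
P = 2/5 × 1/3 × 5/6 = 10/90 = 1/9.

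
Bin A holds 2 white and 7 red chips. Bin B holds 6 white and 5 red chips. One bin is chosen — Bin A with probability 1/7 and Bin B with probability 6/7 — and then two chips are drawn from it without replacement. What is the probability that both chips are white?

659/2772

From Bin A: P(both white) = (2/9)(1/8) = 1/36.
From Bin B: P(both white) = (6/11)(5/10) = 3/11.
Total probability = (1/7)(1/36) + (6/7)(3/11) = 659/2772.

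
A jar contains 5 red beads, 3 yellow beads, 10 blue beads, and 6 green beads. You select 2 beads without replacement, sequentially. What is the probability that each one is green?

P = 6/24 × 5/23 = 30/552 = 5/92.

5/92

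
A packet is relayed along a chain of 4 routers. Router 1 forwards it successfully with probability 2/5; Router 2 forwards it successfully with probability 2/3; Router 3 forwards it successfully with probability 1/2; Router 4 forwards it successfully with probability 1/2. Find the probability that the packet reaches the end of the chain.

1/15

Multiplying along the chain,
P = 2/5 × 2/3 × 1/2 × 1/2 = 4/60 = 1/15.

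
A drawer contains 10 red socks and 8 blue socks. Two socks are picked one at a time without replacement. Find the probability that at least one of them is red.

P(no red) = 8/18 × 7/17 = 56/306 = 28/153.
P(at least one) = 1 − 28/153 = 125/153.

125/153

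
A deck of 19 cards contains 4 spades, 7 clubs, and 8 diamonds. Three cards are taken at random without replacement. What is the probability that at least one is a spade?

514/969

P(no spades) = 15/19 × 14/18 × 13/17 = 2730/5814 = 455/969.
P(at least one) = 1 − 455/969 = 514/969.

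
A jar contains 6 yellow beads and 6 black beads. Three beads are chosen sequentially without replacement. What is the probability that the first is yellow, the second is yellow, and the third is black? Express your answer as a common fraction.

3/22

Chain rule:
P = 6/12 × 5/11 × 6/10 = 180/1320 = 3/22.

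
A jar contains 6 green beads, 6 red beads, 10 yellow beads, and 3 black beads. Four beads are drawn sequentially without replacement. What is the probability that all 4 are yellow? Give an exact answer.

21/1265

P(every draw is yellow) = 10/25 × 9/24 × 8/23 × 7/22 = 5040/303600 = 21/1265.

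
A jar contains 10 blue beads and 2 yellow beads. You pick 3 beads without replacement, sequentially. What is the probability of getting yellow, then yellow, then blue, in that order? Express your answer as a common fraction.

1/66

Multiply the probability of each draw given the previous ones:
P = 2/12 × 1/11 × 10/10 = 20/1320 = 1/66.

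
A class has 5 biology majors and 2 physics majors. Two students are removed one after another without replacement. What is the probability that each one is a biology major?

P(all biology majors) = 5/7 × 4/6 = 20/42 = 10/21.

10/21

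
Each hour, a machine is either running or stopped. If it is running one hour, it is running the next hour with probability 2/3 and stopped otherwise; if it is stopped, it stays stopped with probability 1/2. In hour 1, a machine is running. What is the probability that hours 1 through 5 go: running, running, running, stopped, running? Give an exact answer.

2/27

Hour 1 is given. For each transition, use the conditional probability from the current state:
P(running | running) = 2/3; P(running | running) = 2/3; P(stopped | running) = 1/3; P(running | stopped) = 1/2.
P = 2/3 × 2/3 × 1/3 × 1/2 = 4/54 = 2/27.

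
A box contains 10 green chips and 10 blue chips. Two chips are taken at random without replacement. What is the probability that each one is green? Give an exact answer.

P(every draw is green) = 10/20 × 9/19 = 90/380 = 9/38.

9/38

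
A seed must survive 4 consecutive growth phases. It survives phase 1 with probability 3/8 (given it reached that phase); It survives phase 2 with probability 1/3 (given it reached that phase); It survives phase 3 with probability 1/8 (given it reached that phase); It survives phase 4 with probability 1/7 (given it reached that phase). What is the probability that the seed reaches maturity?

Multiplying along the chain,
P = 3/8 × 1/3 × 1/8 × 1/7 = 3/1344 = 1/448.

1/448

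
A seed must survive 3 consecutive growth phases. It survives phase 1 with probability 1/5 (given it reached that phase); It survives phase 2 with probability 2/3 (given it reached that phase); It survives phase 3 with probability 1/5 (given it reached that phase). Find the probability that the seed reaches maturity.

2/75

The events are sequential, so multiply the conditional probabilities:
P = 1/5 × 2/3 × 1/5 = 2/75.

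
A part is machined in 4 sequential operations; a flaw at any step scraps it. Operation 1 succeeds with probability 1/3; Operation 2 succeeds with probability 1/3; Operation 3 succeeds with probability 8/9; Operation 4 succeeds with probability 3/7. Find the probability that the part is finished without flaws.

8/189

Multiplying along the chain,
P = 1/3 × 1/3 × 8/9 × 3/7 = 24/567 = 8/189.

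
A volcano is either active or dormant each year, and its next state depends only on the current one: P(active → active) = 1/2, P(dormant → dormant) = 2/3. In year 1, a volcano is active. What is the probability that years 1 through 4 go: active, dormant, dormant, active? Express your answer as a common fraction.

1/9

Year 1 is given. For each transition, use the conditional probability from the current state:
P(dormant | active) = 1/2; P(dormant | dormant) = 2/3; P(active | dormant) = 1/3.
P = 1/2 × 2/3 × 1/3 = 2/18 = 1/9.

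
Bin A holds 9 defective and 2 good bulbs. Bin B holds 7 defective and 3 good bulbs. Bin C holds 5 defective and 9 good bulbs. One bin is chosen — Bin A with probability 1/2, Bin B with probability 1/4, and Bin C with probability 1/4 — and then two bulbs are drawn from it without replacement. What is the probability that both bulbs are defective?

From Bin A: P(both defective) = (9/11)(8/10) = 36/55.
From Bin B: P(both defective) = (7/10)(6/9) = 7/15.
From Bin C: P(both defective) = (5/14)(4/13) = 10/91.
Total probability = (1/2)(36/55) + (1/4)(7/15) + (1/4)(10/91) = 28313/60060.

28313/60060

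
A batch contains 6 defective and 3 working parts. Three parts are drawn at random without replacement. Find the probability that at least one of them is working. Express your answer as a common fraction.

16/21

P(no working) = 6/9 × 5/8 × 4/7 = 120/504 = 5/21.
P(at least one) = 1 − 5/21 = 16/21.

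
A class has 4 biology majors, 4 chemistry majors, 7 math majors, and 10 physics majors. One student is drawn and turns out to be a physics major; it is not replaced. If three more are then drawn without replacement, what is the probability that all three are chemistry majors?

After the first draw, 4 of the remaining 24 students are chemistry majors.
P = 4/24 × 3/23 × 2/22 = 24/12144 = 1/506.

1/506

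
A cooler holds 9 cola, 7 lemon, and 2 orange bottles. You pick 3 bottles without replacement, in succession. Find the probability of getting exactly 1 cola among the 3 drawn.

One ordering (cola drawn first) has probability 9/18 × 9/17 × 8/16 = 648/4896 = 9/68.
There are C(3,1) = 3 such orderings, each equally likely, so P = 3 × 9/68 = 27/68.

27/68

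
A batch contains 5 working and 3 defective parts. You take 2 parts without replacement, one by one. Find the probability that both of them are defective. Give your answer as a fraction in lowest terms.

3/28

P(every draw is defective) = 3/8 × 2/7 = 6/56 = 3/28.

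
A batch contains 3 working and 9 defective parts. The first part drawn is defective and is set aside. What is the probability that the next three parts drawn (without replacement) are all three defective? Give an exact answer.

56/165

After the first draw, 8 of the remaining 11 parts are defective.
P = 8/11 × 7/10 × 6/9 = 336/990 = 56/165.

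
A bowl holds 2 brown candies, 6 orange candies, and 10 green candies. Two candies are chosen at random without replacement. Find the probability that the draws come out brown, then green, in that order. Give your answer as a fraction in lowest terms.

Chain rule:
P = 2/18 × 10/17 = 20/306 = 10/153.

10/153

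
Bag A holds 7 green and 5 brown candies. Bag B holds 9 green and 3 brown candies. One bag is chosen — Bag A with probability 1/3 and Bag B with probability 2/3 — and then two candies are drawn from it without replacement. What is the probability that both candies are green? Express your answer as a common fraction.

31/66

From Bag A: P(both green) = (7/12)(6/11) = 7/22.
From Bag B: P(both green) = (9/12)(8/11) = 6/11.
Total probability = (1/3)(7/22) + (2/3)(6/11) = 31/66.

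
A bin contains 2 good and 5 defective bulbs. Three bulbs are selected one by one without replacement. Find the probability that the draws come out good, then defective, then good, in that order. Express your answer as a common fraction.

Chain rule:
P = 2/7 × 5/6 × 1/5 = 10/210 = 1/21.

1/21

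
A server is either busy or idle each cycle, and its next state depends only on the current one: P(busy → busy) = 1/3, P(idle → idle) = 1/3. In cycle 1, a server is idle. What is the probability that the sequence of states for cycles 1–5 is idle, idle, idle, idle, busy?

2/81

Cycle 1 is given. For each transition, use the conditional probability from the current state:
P(idle | idle) = 1/3; P(idle | idle) = 1/3; P(idle | idle) = 1/3; P(busy | idle) = 2/3.
P = 1/3 × 1/3 × 1/3 × 2/3 = 2/81.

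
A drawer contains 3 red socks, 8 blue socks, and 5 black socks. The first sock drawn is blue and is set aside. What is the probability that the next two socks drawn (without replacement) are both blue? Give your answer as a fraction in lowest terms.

After the first draw, 7 of the remaining 15 socks are blue.
P = 7/15 × 6/14 = 42/210 = 1/5.

1/5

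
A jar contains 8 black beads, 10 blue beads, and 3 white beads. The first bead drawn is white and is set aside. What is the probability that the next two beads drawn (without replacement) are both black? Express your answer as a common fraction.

14/95

With the first bead removed, 8 black remain out of 20.
P = 8/20 × 7/19 = 56/380 = 14/95.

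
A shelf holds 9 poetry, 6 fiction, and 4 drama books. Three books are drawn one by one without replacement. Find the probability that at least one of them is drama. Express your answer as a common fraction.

P(no drama) = 15/19 × 14/18 × 13/17 = 2730/5814 = 455/969.
P(at least one) = 1 − 455/969 = 514/969.

514/969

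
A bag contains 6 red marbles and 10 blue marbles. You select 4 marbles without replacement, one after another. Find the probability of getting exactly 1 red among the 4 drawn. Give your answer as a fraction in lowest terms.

36/91

One ordering (red drawn first) has probability 6/16 × 10/15 × 9/14 × 8/13 = 4320/43680 = 9/91.
There are C(4,1) = 4 such orderings, each equally likely, so P = 4 × 9/91 = 36/91.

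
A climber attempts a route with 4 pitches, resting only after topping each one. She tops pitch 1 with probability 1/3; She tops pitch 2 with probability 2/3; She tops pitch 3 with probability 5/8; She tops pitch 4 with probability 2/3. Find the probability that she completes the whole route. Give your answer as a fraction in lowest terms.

Each stage is reached only if all earlier stages succeed, so
P = 1/3 × 2/3 × 5/8 × 2/3 = 20/216 = 5/54.

5/54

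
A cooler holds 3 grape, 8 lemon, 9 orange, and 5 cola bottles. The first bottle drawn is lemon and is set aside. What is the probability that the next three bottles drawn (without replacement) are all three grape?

With the first bottle removed, 3 grape remain out of 24.
P = 3/24 × 2/23 × 1/22 = 6/12144 = 1/2024.

1/2024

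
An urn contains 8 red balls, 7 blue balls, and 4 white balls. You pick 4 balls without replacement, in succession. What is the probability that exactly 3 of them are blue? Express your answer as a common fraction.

35/323

One ordering (blue drawn first) has probability 7/19 × 6/18 × 5/17 × 12/16 = 2520/93024 = 35/1292.
There are C(4,3) = 4 such orderings, each equally likely, so P = 4 × 35/1292 = 35/323.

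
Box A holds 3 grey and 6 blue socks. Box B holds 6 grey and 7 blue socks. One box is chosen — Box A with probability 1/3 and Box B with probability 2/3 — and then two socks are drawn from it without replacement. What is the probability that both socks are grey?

73/468

From Box A: P(both grey) = (3/9)(2/8) = 1/12.
From Box B: P(both grey) = (6/13)(5/12) = 5/26.
Total probability = (1/3)(1/12) + (2/3)(5/26) = 73/468.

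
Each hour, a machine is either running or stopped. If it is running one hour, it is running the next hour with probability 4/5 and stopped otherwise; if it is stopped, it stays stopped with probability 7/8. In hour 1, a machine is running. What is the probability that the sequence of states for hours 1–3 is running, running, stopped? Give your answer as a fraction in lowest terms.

Hour 1 is given. For each transition, use the conditional probability from the current state:
P(running | running) = 4/5; P(stopped | running) = 1/5.
P = 4/5 × 1/5 = 4/25.

4/25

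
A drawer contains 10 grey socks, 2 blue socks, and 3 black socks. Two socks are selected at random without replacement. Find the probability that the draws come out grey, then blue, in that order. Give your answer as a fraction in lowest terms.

Each draw changes the counts, so multiply the conditional probabilities along the sequence:
P = 10/15 × 2/14 = 20/210 = 2/21.

2/21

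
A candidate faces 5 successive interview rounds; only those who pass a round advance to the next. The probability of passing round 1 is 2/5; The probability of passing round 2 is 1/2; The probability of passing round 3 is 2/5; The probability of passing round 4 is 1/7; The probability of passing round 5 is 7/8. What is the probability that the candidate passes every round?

Each stage is reached only if all earlier stages succeed, so
P = 2/5 × 1/2 × 2/5 × 1/7 × 7/8 = 28/2800 = 1/100.

1/100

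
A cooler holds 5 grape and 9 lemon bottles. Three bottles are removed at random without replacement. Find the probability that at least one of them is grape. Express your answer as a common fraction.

P(no grape) = 9/14 × 8/13 × 7/12 = 504/2184 = 3/13.
P(at least one) = 1 − 3/13 = 10/13.

10/13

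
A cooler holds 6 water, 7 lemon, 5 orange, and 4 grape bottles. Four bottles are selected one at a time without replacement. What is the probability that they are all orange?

P = 5/22 × 4/21 × 3/20 × 2/19 = 120/175560 = 1/1463.

1/1463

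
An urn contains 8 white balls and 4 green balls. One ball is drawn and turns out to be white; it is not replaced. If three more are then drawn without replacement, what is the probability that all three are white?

With the first ball removed, 7 white remain out of 11.
P = 7/11 × 6/10 × 5/9 = 210/990 = 7/33.

7/33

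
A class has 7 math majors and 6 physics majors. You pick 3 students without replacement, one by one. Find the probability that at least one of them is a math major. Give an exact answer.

133/143

P(no math majors) = 6/13 × 5/12 × 4/11 = 120/1716 = 10/143.
P(at least one) = 1 − 10/143 = 133/143.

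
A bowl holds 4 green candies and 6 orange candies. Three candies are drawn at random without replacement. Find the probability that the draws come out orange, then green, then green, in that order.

1/10

Each draw changes the counts, so multiply the conditional probabilities along the sequence:
P = 6/10 × 4/9 × 3/8 = 72/720 = 1/10.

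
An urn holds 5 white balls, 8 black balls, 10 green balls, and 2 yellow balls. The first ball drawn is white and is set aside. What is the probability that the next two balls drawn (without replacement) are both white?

After the first draw, 4 of the remaining 24 balls are white.
P = 4/24 × 3/23 = 12/552 = 1/46.

1/46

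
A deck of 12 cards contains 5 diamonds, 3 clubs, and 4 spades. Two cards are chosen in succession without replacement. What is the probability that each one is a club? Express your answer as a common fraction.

P(every draw is a club) = 3/12 × 2/11 = 6/132 = 1/22.

1/22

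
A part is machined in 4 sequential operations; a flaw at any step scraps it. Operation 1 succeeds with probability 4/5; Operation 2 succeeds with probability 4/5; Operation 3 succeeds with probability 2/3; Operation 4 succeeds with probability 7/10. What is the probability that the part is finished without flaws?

112/375

Each stage is reached only if all earlier stages succeed, so
P = 4/5 × 4/5 × 2/3 × 7/10 = 224/750 = 112/375.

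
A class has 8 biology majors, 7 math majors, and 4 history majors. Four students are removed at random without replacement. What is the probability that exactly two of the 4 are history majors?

105/646

One ordering (history majors drawn first) has probability 4/19 × 3/18 × 15/17 × 14/16 = 2520/93024 = 35/1292.
There are C(4,2) = 6 such orderings, each equally likely, so P = 6 × 35/1292 = 105/646.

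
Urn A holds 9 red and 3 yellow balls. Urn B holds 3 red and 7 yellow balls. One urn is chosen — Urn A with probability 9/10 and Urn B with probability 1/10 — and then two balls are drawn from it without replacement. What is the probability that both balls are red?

821/1650

From Urn A: P(both red) = (9/12)(8/11) = 6/11.
From Urn B: P(both red) = (3/10)(2/9) = 1/15.
Total probability = (9/10)(6/11) + (1/10)(1/15) = 821/1650.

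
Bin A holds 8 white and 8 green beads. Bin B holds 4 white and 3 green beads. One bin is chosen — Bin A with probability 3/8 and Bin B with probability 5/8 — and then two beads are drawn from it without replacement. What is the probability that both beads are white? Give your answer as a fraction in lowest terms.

From Bin A: P(both white) = (8/16)(7/15) = 7/30.
From Bin B: P(both white) = (4/7)(3/6) = 2/7.
Total probability = (3/8)(7/30) + (5/8)(2/7) = 149/560.

149/560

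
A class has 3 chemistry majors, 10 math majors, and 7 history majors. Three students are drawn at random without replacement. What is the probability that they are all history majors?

7/228

P(all history majors) = 7/20 × 6/19 × 5/18 = 210/6840 = 7/228.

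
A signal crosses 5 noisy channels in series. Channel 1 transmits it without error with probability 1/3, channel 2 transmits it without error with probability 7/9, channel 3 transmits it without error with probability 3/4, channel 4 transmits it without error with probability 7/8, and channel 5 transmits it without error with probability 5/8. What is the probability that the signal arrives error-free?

The events are sequential, so multiply the conditional probabilities:
P = 1/3 × 7/9 × 3/4 × 7/8 × 5/8 = 735/6912 = 245/2304.

245/2304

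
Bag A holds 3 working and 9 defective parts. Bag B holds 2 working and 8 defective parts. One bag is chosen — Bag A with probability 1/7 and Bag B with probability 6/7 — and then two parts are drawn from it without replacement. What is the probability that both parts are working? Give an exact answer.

From Bag A: P(both working) = (3/12)(2/11) = 1/22.
From Bag B: P(both working) = (2/10)(1/9) = 1/45.
Total probability = (1/7)(1/22) + (6/7)(1/45) = 59/2310.

59/2310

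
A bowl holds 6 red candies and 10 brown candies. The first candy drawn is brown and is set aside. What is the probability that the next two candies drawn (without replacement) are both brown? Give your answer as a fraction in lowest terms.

With the first candy removed, 9 brown remain out of 15.
P = 9/15 × 8/14 = 72/210 = 12/35.

12/35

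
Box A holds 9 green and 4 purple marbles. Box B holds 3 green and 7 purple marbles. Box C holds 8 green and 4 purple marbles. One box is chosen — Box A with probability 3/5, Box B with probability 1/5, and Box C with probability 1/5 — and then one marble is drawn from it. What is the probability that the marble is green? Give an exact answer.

1187/1950

From Box A: P(green) = 9/13.
From Box B: P(green) = 3/10.
From Box C: P(green) = 8/12.
Total probability = (3/5)(9/13) + (1/5)(3/10) + (1/5)(8/12) = 1187/1950.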